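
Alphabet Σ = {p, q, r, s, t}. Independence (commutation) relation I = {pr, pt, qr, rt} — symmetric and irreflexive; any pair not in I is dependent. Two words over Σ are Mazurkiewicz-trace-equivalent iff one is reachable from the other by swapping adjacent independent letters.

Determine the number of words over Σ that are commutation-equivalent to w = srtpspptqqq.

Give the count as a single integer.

0(s) covers ∅
1(r) covers 0:s
2(t) covers 0:s
3(p) covers 0:s
4(s) covers 1:r, 2:t, 3:p
5(p) covers 4:s
6(p) covers 5:p
7(t) covers 4:s
8(q) covers 6:p, 7:t
9(q) covers 8:q
10(q) covers 9:q
floor of heap: 0:s
completions by unplaced set U, small U first (add the entries for U minus each lowest piece of U):
  |U|=1: {10}:1
  |U|=2: {9,10}:1
  |U|=3: {8,9,10}:1
  |U|=4: {6,8,9,10}:1  {7,8,9,10}:1
  |U|=5: {5,6,8,9,10}:1  {6,7,8,9,10}:2
  |U|=6: {5,6,7,8,9,10}:3
  |U|=7: {4,5,6,7,8,9,10}:3
  |U|=8: {1,4,5,6,7,8,9,10}:3  {2,4,5,6,7,8,9,10}:3  {3,4,5,6,7,8,9,10}:3
  |U|=9: {1,2,4,5,6,7,8,9,10}:6  {1,3,4,5,6,7,8,9,10}:6  {2,3,4,5,6,7,8,9,10}:6
  start at 0(s): 18

18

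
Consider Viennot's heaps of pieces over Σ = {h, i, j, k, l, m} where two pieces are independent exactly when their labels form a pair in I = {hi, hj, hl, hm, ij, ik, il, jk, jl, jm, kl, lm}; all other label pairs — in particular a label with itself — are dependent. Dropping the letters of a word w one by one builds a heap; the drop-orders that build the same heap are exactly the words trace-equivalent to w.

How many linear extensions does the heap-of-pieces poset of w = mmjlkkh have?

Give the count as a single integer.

42

drop 0:m onto floor
drop 1:m onto {0:m}
drop 2:j onto floor
drop 3:l onto floor
drop 4:k onto {1:m}
drop 5:k onto {4:k}
drop 6:h onto {5:k}
ground layer = {0:m, 2:j, 3:l}
drop-orders for the pieces not yet dropped (sum over which currently-grounded one goes next):
  1 to go: {2} 1  {3} 1  {6} 1
  2 to go: {2,3} 2  {2,6} 2  {3,6} 2  {5,6} 1
  3 to go: {2,3,6} 6  {2,5,6} 3  {3,5,6} 3  {4,5,6} 1
  4 to go: {1,4,5,6} 1  {2,3,5,6} 12  {2,4,5,6} 4  {3,4,5,6} 4
  5 to go: {0,1,4,5,6} 1  {1,2,4,5,6} 5  {1,3,4,5,6} 5  {2,3,4,5,6} 20
  if 0:m drops first: 30 orders
  if 2:j drops first: 6 orders
  if 3:l drops first: 6 orders
heap linearizations: 42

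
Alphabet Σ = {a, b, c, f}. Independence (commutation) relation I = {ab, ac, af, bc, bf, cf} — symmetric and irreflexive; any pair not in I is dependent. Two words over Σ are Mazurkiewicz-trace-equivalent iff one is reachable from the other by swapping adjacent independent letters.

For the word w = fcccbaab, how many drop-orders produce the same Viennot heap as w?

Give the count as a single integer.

#0=f has no predecessor
#1=c has no predecessor
#2=c depends on [1:c]
#3=c depends on [2:c]
#4=b has no predecessor
#5=a has no predecessor
#6=a depends on [5:a]
#7=b depends on [4:b]
sources: [0:f, 1:c, 4:b, 5:a]
N(rest) = Σ N(rest − s) over sources s of rest; N(one piece) = 1:
  size 1 → [0]=1  [3]=1  [6]=1  [7]=1
  size 2 → [0,3]=2  [0,6]=2  [0,7]=2  [2,3]=1  [3,6]=2  [3,7]=2  [4,7]=1  [5,6]=1  [6,7]=2
  size 3 → [0,2,3]=3  [0,3,6]=6  [0,3,7]=6  [0,4,7]=3  [0,5,6]=3  [0,6,7]=6  [1,2,3]=1  [2,3,6]=3  [2,3,7]=3  [3,4,7]=3  [3,5,6]=3  [3,6,7]=6  [4,6,7]=3  [5,6,7]=3
  size 4 → [0,1,2,3]=4  [0,2,3,6]=12  [0,2,3,7]=12  [0,3,4,7]=12  [0,3,5,6]=12  [0,3,6,7]=24  [0,4,6,7]=12  [0,5,6,7]=12  [1,2,3,6]=4  [1,2,3,7]=4  [2,3,4,7]=6  [2,3,5,6]=6  [2,3,6,7]=12  [3,4,6,7]=12  [3,5,6,7]=12  [4,5,6,7]=6
  size 5 → [0,1,2,3,6]=20  [0,1,2,3,7]=20  [0,2,3,4,7]=30  [0,2,3,5,6]=30  [0,2,3,6,7]=60  [0,3,4,6,7]=60  [0,3,5,6,7]=60  [0,4,5,6,7]=30  [1,2,3,4,7]=10  [1,2,3,5,6]=10  [1,2,3,6,7]=20  [2,3,4,6,7]=30  [2,3,5,6,7]=30  [3,4,5,6,7]=30
  size 6 → [0,1,2,3,4,7]=60  [0,1,2,3,5,6]=60  [0,1,2,3,6,7]=120  [0,2,3,4,6,7]=180  [0,2,3,5,6,7]=180  [0,3,4,5,6,7]=180  [1,2,3,4,6,7]=60  [1,2,3,5,6,7]=60  [2,3,4,5,6,7]=90
  first=0(f) contributes 210
  first=1(c) contributes 630
  first=4(b) contributes 420
  first=5(a) contributes 420
|[w]| = 1680

1680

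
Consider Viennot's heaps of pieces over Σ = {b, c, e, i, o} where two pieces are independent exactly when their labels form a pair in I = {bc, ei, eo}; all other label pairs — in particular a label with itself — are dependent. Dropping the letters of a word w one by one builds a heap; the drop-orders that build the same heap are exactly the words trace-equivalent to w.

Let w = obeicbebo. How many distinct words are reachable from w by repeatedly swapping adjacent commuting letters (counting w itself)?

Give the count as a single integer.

0(o) covers ∅
1(b) covers 0:o
2(e) covers 1:b
3(i) covers 1:b
4(c) covers 2:e, 3:i
5(b) covers 2:e, 3:i
6(e) covers 4:c, 5:b
7(b) covers 6:e
8(o) covers 7:b
floor of heap: 0:o
completions by unplaced set U, small U first (add the entries for U minus each lowest piece of U):
  |U|=1: {8}:1
  |U|=2: {7,8}:1
  |U|=3: {6,7,8}:1
  |U|=4: {4,6,7,8}:1  {5,6,7,8}:1
  |U|=5: {4,5,6,7,8}:2
  |U|=6: {2,4,5,6,7,8}:2  {3,4,5,6,7,8}:2
  |U|=7: {2,3,4,5,6,7,8}:4
  start at 0(o): 4

4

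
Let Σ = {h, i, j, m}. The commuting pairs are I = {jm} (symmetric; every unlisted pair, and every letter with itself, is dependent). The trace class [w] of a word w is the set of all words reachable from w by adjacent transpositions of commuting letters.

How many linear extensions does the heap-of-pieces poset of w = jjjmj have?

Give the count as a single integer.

0(j) covers ∅
1(j) covers 0:j
2(j) covers 1:j
3(m) covers ∅
4(j) covers 2:j
floor of heap: 0:j, 3:m
completions by unplaced set U, small U first (add the entries for U minus each lowest piece of U):
  |U|=1: {3}:1  {4}:1
  |U|=2: {2,4}:1  {3,4}:2
  |U|=3: {1,2,4}:1  {2,3,4}:3
  start at 0(j): 4
  start at 3(m): 1
sum over floor = 5

5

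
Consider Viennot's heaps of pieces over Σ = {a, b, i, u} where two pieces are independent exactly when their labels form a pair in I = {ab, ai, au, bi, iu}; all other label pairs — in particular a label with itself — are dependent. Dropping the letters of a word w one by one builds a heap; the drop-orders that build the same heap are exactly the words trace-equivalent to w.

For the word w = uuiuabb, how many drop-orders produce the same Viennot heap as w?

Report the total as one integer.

drop 0:u onto floor
drop 1:u onto {0:u}
drop 2:i onto floor
drop 3:u onto {1:u}
drop 4:a onto floor
drop 5:b onto {3:u}
drop 6:b onto {5:b}
ground layer = {0:u, 2:i, 4:a}
drop-orders for the pieces not yet dropped (sum over which currently-grounded one goes next):
  1 to go: {2} 1  {4} 1  {6} 1
  2 to go: {2,4} 2  {2,6} 2  {4,6} 2  {5,6} 1
  3 to go: {2,4,6} 6  {2,5,6} 3  {3,5,6} 1  {4,5,6} 3
  4 to go: {1,3,5,6} 1  {2,3,5,6} 4  {2,4,5,6} 12  {3,4,5,6} 4
  5 to go: {0,1,3,5,6} 1  {1,2,3,5,6} 5  {1,3,4,5,6} 5  {2,3,4,5,6} 20
  if 0:u drops first: 30 orders
  if 2:i drops first: 6 orders
  if 4:a drops first: 6 orders
heap linearizations: 42

42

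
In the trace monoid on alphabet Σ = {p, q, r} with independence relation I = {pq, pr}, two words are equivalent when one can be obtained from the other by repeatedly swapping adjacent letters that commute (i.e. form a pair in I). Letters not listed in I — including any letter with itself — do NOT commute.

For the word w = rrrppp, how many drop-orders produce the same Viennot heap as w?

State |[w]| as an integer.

20

drop 0:r onto floor
drop 1:r onto {0:r}
drop 2:r onto {1:r}
drop 3:p onto floor
drop 4:p onto {3:p}
drop 5:p onto {4:p}
ground layer = {0:r, 3:p}
drop-orders for the pieces not yet dropped (sum over which currently-grounded one goes next):
  1 to go: {2} 1  {5} 1
  2 to go: {1,2} 1  {2,5} 2  {4,5} 1
  3 to go: {0,1,2} 1  {1,2,5} 3  {2,4,5} 3  {3,4,5} 1
  4 to go: {0,1,2,5} 4  {1,2,4,5} 6  {2,3,4,5} 4
  if 0:r drops first: 10 orders
  if 3:p drops first: 10 orders
heap linearizations: 20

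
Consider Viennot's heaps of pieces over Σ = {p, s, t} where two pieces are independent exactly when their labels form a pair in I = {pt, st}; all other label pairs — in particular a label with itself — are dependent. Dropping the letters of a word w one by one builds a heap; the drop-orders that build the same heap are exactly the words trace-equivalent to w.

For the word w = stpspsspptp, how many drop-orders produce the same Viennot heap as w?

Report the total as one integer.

55

drop 0:s onto floor
drop 1:t onto floor
drop 2:p onto {0:s}
drop 3:s onto {2:p}
drop 4:p onto {3:s}
drop 5:s onto {4:p}
drop 6:s onto {5:s}
drop 7:p onto {6:s}
drop 8:p onto {7:p}
drop 9:t onto {1:t}
drop 10:p onto {8:p}
ground layer = {0:s, 1:t}
drop-orders for the pieces not yet dropped (sum over which currently-grounded one goes next):
  1 to go: {9} 1  {10} 1
  2 to go: {1,9} 1  {8,10} 1  {9,10} 2
  3 to go: {1,9,10} 3  {7,8,10} 1  {8,9,10} 3
  4 to go: {1,8,9,10} 6  {6,7,8,10} 1  {7,8,9,10} 4
  5 to go: {1,7,8,9,10} 10  {5,6,7,8,10} 1  {6,7,8,9,10} 5
  6 to go: {1,6,7,8,9,10} 15  {4,5,6,7,8,10} 1  {5,6,7,8,9,10} 6
  7 to go: {1,5,6,7,8,9,10} 21  {3,4,5,6,7,8,10} 1  {4,5,6,7,8,9,10} 7
  8 to go: {1,4,5,6,7,8,9,10} 28  {2,3,4,5,6,7,8,10} 1  {3,4,5,6,7,8,9,10} 8
  9 to go: {0,2,3,4,5,6,7,8,10} 1  {1,3,4,5,6,7,8,9,10} 36  {2,3,4,5,6,7,8,9,10} 9
  if 0:s drops first: 45 orders
  if 1:t drops first: 10 orders
heap linearizations: 55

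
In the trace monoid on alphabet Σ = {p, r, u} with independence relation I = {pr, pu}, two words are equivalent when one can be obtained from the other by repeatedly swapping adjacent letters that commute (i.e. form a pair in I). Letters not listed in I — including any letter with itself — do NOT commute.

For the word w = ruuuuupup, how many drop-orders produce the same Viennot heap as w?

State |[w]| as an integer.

36

piece 0:r — minimal
piece 1:u rests on {0:r}
piece 2:u rests on {1:u}
piece 3:u rests on {2:u}
piece 4:u rests on {3:u}
piece 5:u rests on {4:u}
piece 6:p — minimal
piece 7:u rests on {5:u}
piece 8:p rests on {6:p}
minimal pieces: {0:r, 6:p}
ways to finish when only these pieces remain (= sum over removing one remaining piece with nothing left below it):
  1 left: {7}→1  {8}→1
  2 left: {5,7}→1  {6,8}→1  {7,8}→2
  3 left: {4,5,7}→1  {5,7,8}→3  {6,7,8}→3
  4 left: {3,4,5,7}→1  {4,5,7,8}→4  {5,6,7,8}→6
  5 left: {2,3,4,5,7}→1  {3,4,5,7,8}→5  {4,5,6,7,8}→10
  6 left: {1,2,3,4,5,7}→1  {2,3,4,5,7,8}→6  {3,4,5,6,7,8}→15
  7 left: {0,1,2,3,4,5,7}→1  {1,2,3,4,5,7,8}→7  {2,3,4,5,6,7,8}→21
  placing 0:r first → 28 extensions
  placing 6:p first → 8 extensions
total linear extensions = 36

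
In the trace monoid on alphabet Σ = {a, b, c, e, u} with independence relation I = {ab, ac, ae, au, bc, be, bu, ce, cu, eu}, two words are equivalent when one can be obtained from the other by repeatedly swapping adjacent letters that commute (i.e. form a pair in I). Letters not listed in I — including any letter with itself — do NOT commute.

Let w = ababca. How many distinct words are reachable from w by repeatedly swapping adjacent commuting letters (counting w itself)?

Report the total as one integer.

#0=a has no predecessor
#1=b has no predecessor
#2=a depends on [0:a]
#3=b depends on [1:b]
#4=c has no predecessor
#5=a depends on [2:a]
sources: [0:a, 1:b, 4:c]
N(rest) = Σ N(rest − s) over sources s of rest; N(one piece) = 1:
  size 1 → [3]=1  [4]=1  [5]=1
  size 2 → [1,3]=1  [2,5]=1  [3,4]=2  [3,5]=2  [4,5]=2
  size 3 → [0,2,5]=1  [1,3,4]=3  [1,3,5]=3  [2,3,5]=3  [2,4,5]=3  [3,4,5]=6
  size 4 → [0,2,3,5]=4  [0,2,4,5]=4  [1,2,3,5]=6  [1,3,4,5]=12  [2,3,4,5]=12
  first=0(a) contributes 30
  first=1(b) contributes 20
  first=4(c) contributes 10
|[w]| = 60

60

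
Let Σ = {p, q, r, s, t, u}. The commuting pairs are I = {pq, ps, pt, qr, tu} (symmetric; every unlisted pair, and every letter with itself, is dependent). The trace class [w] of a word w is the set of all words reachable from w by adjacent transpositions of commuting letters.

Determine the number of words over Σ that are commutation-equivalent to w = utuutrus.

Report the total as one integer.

0(u) covers ∅
1(t) covers ∅
2(u) covers 0:u
3(u) covers 2:u
4(t) covers 1:t
5(r) covers 3:u, 4:t
6(u) covers 5:r
7(s) covers 6:u
floor of heap: 0:u, 1:t
completions by unplaced set U, small U first (add the entries for U minus each lowest piece of U):
  |U|=1: {7}:1
  |U|=2: {6,7}:1
  |U|=3: {5,6,7}:1
  |U|=4: {3,5,6,7}:1  {4,5,6,7}:1
  |U|=5: {1,4,5,6,7}:1  {2,3,5,6,7}:1  {3,4,5,6,7}:2
  |U|=6: {0,2,3,5,6,7}:1  {1,3,4,5,6,7}:3  {2,3,4,5,6,7}:3
  start at 0(u): 6
  start at 1(t): 4
sum over floor = 10

10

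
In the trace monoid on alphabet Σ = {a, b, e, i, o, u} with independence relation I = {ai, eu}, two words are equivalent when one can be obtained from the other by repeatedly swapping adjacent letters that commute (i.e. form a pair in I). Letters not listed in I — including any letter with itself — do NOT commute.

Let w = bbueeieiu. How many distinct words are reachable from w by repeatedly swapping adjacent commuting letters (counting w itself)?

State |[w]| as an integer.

piece 0:b — minimal
piece 1:b rests on {0:b}
piece 2:u rests on {1:b}
piece 3:e rests on {1:b}
piece 4:e rests on {3:e}
piece 5:i rests on {2:u, 4:e}
piece 6:e rests on {5:i}
piece 7:i rests on {6:e}
piece 8:u rests on {7:i}
minimal pieces: {0:b}
ways to finish when only these pieces remain (= sum over removing one remaining piece with nothing left below it):
  1 left: {8}→1
  2 left: {7,8}→1
  3 left: {6,7,8}→1
  4 left: {5,6,7,8}→1
  5 left: {2,5,6,7,8}→1  {4,5,6,7,8}→1
  6 left: {2,4,5,6,7,8}→2  {3,4,5,6,7,8}→1
  7 left: {2,3,4,5,6,7,8}→3
  placing 0:b first → 3 extensions

3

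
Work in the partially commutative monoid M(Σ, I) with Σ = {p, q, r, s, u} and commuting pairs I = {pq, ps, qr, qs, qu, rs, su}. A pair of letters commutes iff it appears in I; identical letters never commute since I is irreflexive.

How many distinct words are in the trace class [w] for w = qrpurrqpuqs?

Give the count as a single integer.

1320

piece 0:q — minimal
piece 1:r — minimal
piece 2:p rests on {1:r}
piece 3:u rests on {2:p}
piece 4:r rests on {3:u}
piece 5:r rests on {4:r}
piece 6:q rests on {0:q}
piece 7:p rests on {5:r}
piece 8:u rests on {7:p}
piece 9:q rests on {6:q}
piece 10:s — minimal
minimal pieces: {0:q, 1:r, 10:s}
ways to finish when only these pieces remain (= sum over removing one remaining piece with nothing left below it):
  1 left: {8}→1  {9}→1  {10}→1
  2 left: {6,9}→1  {7,8}→1  {8,9}→2  {8,10}→2  {9,10}→2
  3 left: {0,6,9}→1  {5,7,8}→1  {6,8,9}→3  {6,9,10}→3  {7,8,9}→3  {7,8,10}→3  {8,9,10}→6
  4 left: {0,6,8,9}→4  {0,6,9,10}→4  {4,5,7,8}→1  {5,7,8,9}→4  {5,7,8,10}→4  {6,7,8,9}→6  {6,8,9,10}→12  {7,8,9,10}→12
  5 left: {0,6,7,8,9}→10  {0,6,8,9,10}→20  {3,4,5,7,8}→1  {4,5,7,8,9}→5  {4,5,7,8,10}→5  {5,6,7,8,9}→10  {5,7,8,9,10}→20  {6,7,8,9,10}→30
  6 left: {0,5,6,7,8,9}→20  {0,6,7,8,9,10}→60  {2,3,4,5,7,8}→1  {3,4,5,7,8,9}→6  {3,4,5,7,8,10}→6  {4,5,6,7,8,9}→15  {4,5,7,8,9,10}→30  {5,6,7,8,9,10}→60
  7 left: {0,4,5,6,7,8,9}→35  {0,5,6,7,8,9,10}→140  {1,2,3,4,5,7,8}→1  {2,3,4,5,7,8,9}→7  {2,3,4,5,7,8,10}→7  {3,4,5,6,7,8,9}→21  {3,4,5,7,8,9,10}→42  {4,5,6,7,8,9,10}→105
  8 left: {0,3,4,5,6,7,8,9}→56  {0,4,5,6,7,8,9,10}→280  {1,2,3,4,5,7,8,9}→8  {1,2,3,4,5,7,8,10}→8  {2,3,4,5,6,7,8,9}→28  {2,3,4,5,7,8,9,10}→56  {3,4,5,6,7,8,9,10}→168
  9 left: {0,2,3,4,5,6,7,8,9}→84  {0,3,4,5,6,7,8,9,10}→504  {1,2,3,4,5,6,7,8,9}→36  {1,2,3,4,5,7,8,9,10}→72  {2,3,4,5,6,7,8,9,10}→252
  placing 0:q first → 360 extensions
  placing 1:r first → 840 extensions
  placing 10:s first → 120 extensions
total linear extensions = 1320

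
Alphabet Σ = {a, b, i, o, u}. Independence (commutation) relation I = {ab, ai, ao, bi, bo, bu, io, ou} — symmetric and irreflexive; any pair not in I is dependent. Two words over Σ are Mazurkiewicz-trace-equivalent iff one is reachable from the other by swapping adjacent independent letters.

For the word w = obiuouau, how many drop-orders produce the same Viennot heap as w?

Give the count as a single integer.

168

piece 0:o — minimal
piece 1:b — minimal
piece 2:i — minimal
piece 3:u rests on {2:i}
piece 4:o rests on {0:o}
piece 5:u rests on {3:u}
piece 6:a rests on {5:u}
piece 7:u rests on {6:a}
minimal pieces: {0:o, 1:b, 2:i}
ways to finish when only these pieces remain (= sum over removing one remaining piece with nothing left below it):
  1 left: {1}→1  {4}→1  {7}→1
  2 left: {0,4}→1  {1,4}→2  {1,7}→2  {4,7}→2  {6,7}→1
  3 left: {0,1,4}→3  {0,4,7}→3  {1,4,7}→6  {1,6,7}→3  {4,6,7}→3  {5,6,7}→1
  4 left: {0,1,4,7}→12  {0,4,6,7}→6  {1,4,6,7}→12  {1,5,6,7}→4  {3,5,6,7}→1  {4,5,6,7}→4
  5 left: {0,1,4,6,7}→30  {0,4,5,6,7}→10  {1,3,5,6,7}→5  {1,4,5,6,7}→20  {2,3,5,6,7}→1  {3,4,5,6,7}→5
  6 left: {0,1,4,5,6,7}→60  {0,3,4,5,6,7}→15  {1,2,3,5,6,7}→6  {1,3,4,5,6,7}→30  {2,3,4,5,6,7}→6
  placing 0:o first → 42 extensions
  placing 1:b first → 21 extensions
  placing 2:i first → 105 extensions
total linear extensions = 168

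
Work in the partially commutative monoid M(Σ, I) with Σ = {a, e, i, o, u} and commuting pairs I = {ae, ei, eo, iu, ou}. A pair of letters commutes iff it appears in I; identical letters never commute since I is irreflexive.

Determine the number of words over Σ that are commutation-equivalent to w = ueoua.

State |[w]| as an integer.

4

piece 0:u — minimal
piece 1:e rests on {0:u}
piece 2:o — minimal
piece 3:u rests on {1:e}
piece 4:a rests on {2:o, 3:u}
minimal pieces: {0:u, 2:o}
ways to finish when only these pieces remain (= sum over removing one remaining piece with nothing left below it):
  1 left: {4}→1
  2 left: {2,4}→1  {3,4}→1
  3 left: {1,3,4}→1  {2,3,4}→2
  placing 0:u first → 3 extensions
  placing 2:o first → 1 extensions
total linear extensions = 4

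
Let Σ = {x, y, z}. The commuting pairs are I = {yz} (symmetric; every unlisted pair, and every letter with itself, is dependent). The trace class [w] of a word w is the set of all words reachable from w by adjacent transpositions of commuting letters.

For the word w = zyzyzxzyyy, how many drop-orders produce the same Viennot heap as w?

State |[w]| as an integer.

40

#0=z has no predecessor
#1=y has no predecessor
#2=z depends on [0:z]
#3=y depends on [1:y]
#4=z depends on [2:z]
#5=x depends on [3:y, 4:z]
#6=z depends on [5:x]
#7=y depends on [5:x]
#8=y depends on [7:y]
#9=y depends on [8:y]
sources: [0:z, 1:y]
N(rest) = Σ N(rest − s) over sources s of rest; N(one piece) = 1:
  size 1 → [6]=1  [9]=1
  size 2 → [6,9]=2  [8,9]=1
  size 3 → [6,8,9]=3  [7,8,9]=1
  size 4 → [6,7,8,9]=4
  size 5 → [5,6,7,8,9]=4
  size 6 → [3,5,6,7,8,9]=4  [4,5,6,7,8,9]=4
  size 7 → [1,3,5,6,7,8,9]=4  [2,4,5,6,7,8,9]=4  [3,4,5,6,7,8,9]=8
  size 8 → [0,2,4,5,6,7,8,9]=4  [1,3,4,5,6,7,8,9]=12  [2,3,4,5,6,7,8,9]=12
  first=0(z) contributes 24
  first=1(y) contributes 16
|[w]| = 40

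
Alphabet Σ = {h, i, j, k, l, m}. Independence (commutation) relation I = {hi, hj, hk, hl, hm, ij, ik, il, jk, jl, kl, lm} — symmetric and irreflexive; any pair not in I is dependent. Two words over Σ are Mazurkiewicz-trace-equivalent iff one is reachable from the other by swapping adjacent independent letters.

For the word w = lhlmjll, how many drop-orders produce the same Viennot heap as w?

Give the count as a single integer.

105

0(l) covers ∅
1(h) covers ∅
2(l) covers 0:l
3(m) covers ∅
4(j) covers 3:m
5(l) covers 2:l
6(l) covers 5:l
floor of heap: 0:l, 1:h, 3:m
completions by unplaced set U, small U first (add the entries for U minus each lowest piece of U):
  |U|=1: {1}:1  {4}:1  {6}:1
  |U|=2: {1,4}:2  {1,6}:2  {3,4}:1  {4,6}:2  {5,6}:1
  |U|=3: {1,3,4}:3  {1,4,6}:6  {1,5,6}:3  {2,5,6}:1  {3,4,6}:3  {4,5,6}:3
  |U|=4: {0,2,5,6}:1  {1,2,5,6}:4  {1,3,4,6}:12  {1,4,5,6}:12  {2,4,5,6}:4  {3,4,5,6}:6
  |U|=5: {0,1,2,5,6}:5  {0,2,4,5,6}:5  {1,2,4,5,6}:20  {1,3,4,5,6}:30  {2,3,4,5,6}:10
  start at 0(l): 60
  start at 1(h): 15
  start at 3(m): 30
sum over floor = 105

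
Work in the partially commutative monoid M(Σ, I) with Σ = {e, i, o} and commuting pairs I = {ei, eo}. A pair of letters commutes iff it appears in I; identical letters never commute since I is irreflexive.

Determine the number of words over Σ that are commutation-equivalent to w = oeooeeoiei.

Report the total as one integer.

#0=o has no predecessor
#1=e has no predecessor
#2=o depends on [0:o]
#3=o depends on [2:o]
#4=e depends on [1:e]
#5=e depends on [4:e]
#6=o depends on [3:o]
#7=i depends on [6:o]
#8=e depends on [5:e]
#9=i depends on [7:i]
sources: [0:o, 1:e]
N(rest) = Σ N(rest − s) over sources s of rest; N(one piece) = 1:
  size 1 → [8]=1  [9]=1
  size 2 → [5,8]=1  [7,9]=1  [8,9]=2
  size 3 → [4,5,8]=1  [5,8,9]=3  [6,7,9]=1  [7,8,9]=3
  size 4 → [1,4,5,8]=1  [3,6,7,9]=1  [4,5,8,9]=4  [5,7,8,9]=6  [6,7,8,9]=4
  size 5 → [1,4,5,8,9]=5  [2,3,6,7,9]=1  [3,6,7,8,9]=5  [4,5,7,8,9]=10  [5,6,7,8,9]=10
  size 6 → [0,2,3,6,7,9]=1  [1,4,5,7,8,9]=15  [2,3,6,7,8,9]=6  [3,5,6,7,8,9]=15  [4,5,6,7,8,9]=20
  size 7 → [0,2,3,6,7,8,9]=7  [1,4,5,6,7,8,9]=35  [2,3,5,6,7,8,9]=21  [3,4,5,6,7,8,9]=35
  size 8 → [0,2,3,5,6,7,8,9]=28  [1,3,4,5,6,7,8,9]=70  [2,3,4,5,6,7,8,9]=56
  first=0(o) contributes 126
  first=1(e) contributes 84
|[w]| = 210

210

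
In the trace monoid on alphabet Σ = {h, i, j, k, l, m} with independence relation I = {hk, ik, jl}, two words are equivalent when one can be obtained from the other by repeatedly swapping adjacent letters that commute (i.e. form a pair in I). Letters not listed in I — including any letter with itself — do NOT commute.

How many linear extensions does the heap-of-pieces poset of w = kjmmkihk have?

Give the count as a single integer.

piece 0:k — minimal
piece 1:j rests on {0:k}
piece 2:m rests on {1:j}
piece 3:m rests on {2:m}
piece 4:k rests on {3:m}
piece 5:i rests on {3:m}
piece 6:h rests on {5:i}
piece 7:k rests on {4:k}
minimal pieces: {0:k}
ways to finish when only these pieces remain (= sum over removing one remaining piece with nothing left below it):
  1 left: {6}→1  {7}→1
  2 left: {4,7}→1  {5,6}→1  {6,7}→2
  3 left: {4,6,7}→3  {5,6,7}→3
  4 left: {4,5,6,7}→6
  5 left: {3,4,5,6,7}→6
  6 left: {2,3,4,5,6,7}→6
  placing 0:k first → 6 extensions

6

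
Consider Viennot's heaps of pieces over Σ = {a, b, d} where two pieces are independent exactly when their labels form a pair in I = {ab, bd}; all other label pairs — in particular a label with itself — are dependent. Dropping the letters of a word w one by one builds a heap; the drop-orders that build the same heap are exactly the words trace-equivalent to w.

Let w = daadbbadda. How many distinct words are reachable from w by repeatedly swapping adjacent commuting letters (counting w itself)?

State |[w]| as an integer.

#0=d has no predecessor
#1=a depends on [0:d]
#2=a depends on [1:a]
#3=d depends on [2:a]
#4=b has no predecessor
#5=b depends on [4:b]
#6=a depends on [3:d]
#7=d depends on [6:a]
#8=d depends on [7:d]
#9=a depends on [8:d]
sources: [0:d, 4:b]
N(rest) = Σ N(rest − s) over sources s of rest; N(one piece) = 1:
  size 1 → [5]=1  [9]=1
  size 2 → [4,5]=1  [5,9]=2  [8,9]=1
  size 3 → [4,5,9]=3  [5,8,9]=3  [7,8,9]=1
  size 4 → [4,5,8,9]=6  [5,7,8,9]=4  [6,7,8,9]=1
  size 5 → [3,6,7,8,9]=1  [4,5,7,8,9]=10  [5,6,7,8,9]=5
  size 6 → [2,3,6,7,8,9]=1  [3,5,6,7,8,9]=6  [4,5,6,7,8,9]=15
  size 7 → [1,2,3,6,7,8,9]=1  [2,3,5,6,7,8,9]=7  [3,4,5,6,7,8,9]=21
  size 8 → [0,1,2,3,6,7,8,9]=1  [1,2,3,5,6,7,8,9]=8  [2,3,4,5,6,7,8,9]=28
  first=0(d) contributes 36
  first=4(b) contributes 9
|[w]| = 45

45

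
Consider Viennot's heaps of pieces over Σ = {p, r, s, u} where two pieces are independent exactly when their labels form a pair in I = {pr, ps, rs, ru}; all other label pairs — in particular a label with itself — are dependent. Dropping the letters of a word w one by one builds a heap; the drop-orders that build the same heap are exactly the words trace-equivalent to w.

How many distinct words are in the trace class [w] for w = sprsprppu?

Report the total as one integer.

540

drop 0:s onto floor
drop 1:p onto floor
drop 2:r onto floor
drop 3:s onto {0:s}
drop 4:p onto {1:p}
drop 5:r onto {2:r}
drop 6:p onto {4:p}
drop 7:p onto {6:p}
drop 8:u onto {3:s, 7:p}
ground layer = {0:s, 1:p, 2:r}
drop-orders for the pieces not yet dropped (sum over which currently-grounded one goes next):
  1 to go: {5} 1  {8} 1
  2 to go: {2,5} 1  {3,8} 1  {5,8} 2  {7,8} 1
  3 to go: {0,3,8} 1  {2,5,8} 3  {3,5,8} 3  {3,7,8} 2  {5,7,8} 3  {6,7,8} 1
  4 to go: {0,3,5,8} 4  {0,3,7,8} 3  {2,3,5,8} 6  {2,5,7,8} 6  {3,5,7,8} 8  {3,6,7,8} 3  {4,6,7,8} 1  {5,6,7,8} 4
  5 to go: {0,2,3,5,8} 10  {0,3,5,7,8} 15  {0,3,6,7,8} 6  {1,4,6,7,8} 1  {2,3,5,7,8} 20  {2,5,6,7,8} 10  {3,4,6,7,8} 4  {3,5,6,7,8} 15  {4,5,6,7,8} 5
  6 to go: {0,2,3,5,7,8} 45  {0,3,4,6,7,8} 10  {0,3,5,6,7,8} 36  {1,3,4,6,7,8} 5  {1,4,5,6,7,8} 6  {2,3,5,6,7,8} 45  {2,4,5,6,7,8} 15  {3,4,5,6,7,8} 24
  7 to go: {0,1,3,4,6,7,8} 15  {0,2,3,5,6,7,8} 126  {0,3,4,5,6,7,8} 70  {1,2,4,5,6,7,8} 21  {1,3,4,5,6,7,8} 35  {2,3,4,5,6,7,8} 84
  if 0:s drops first: 140 orders
  if 1:p drops first: 280 orders
  if 2:r drops first: 120 orders
heap linearizations: 540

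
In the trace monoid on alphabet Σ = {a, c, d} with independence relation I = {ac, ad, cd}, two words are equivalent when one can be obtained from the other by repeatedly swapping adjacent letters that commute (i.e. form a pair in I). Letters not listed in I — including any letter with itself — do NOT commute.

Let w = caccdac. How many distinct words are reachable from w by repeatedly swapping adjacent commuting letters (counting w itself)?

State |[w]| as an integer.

105

piece 0:c — minimal
piece 1:a — minimal
piece 2:c rests on {0:c}
piece 3:c rests on {2:c}
piece 4:d — minimal
piece 5:a rests on {1:a}
piece 6:c rests on {3:c}
minimal pieces: {0:c, 1:a, 4:d}
ways to finish when only these pieces remain (= sum over removing one remaining piece with nothing left below it):
  1 left: {4}→1  {5}→1  {6}→1
  2 left: {1,5}→1  {3,6}→1  {4,5}→2  {4,6}→2  {5,6}→2
  3 left: {1,4,5}→3  {1,5,6}→3  {2,3,6}→1  {3,4,6}→3  {3,5,6}→3  {4,5,6}→6
  4 left: {0,2,3,6}→1  {1,3,5,6}→6  {1,4,5,6}→12  {2,3,4,6}→4  {2,3,5,6}→4  {3,4,5,6}→12
  5 left: {0,2,3,4,6}→5  {0,2,3,5,6}→5  {1,2,3,5,6}→10  {1,3,4,5,6}→30  {2,3,4,5,6}→20
  placing 0:c first → 60 extensions
  placing 1:a first → 30 extensions
  placing 4:d first → 15 extensions
total linear extensions = 105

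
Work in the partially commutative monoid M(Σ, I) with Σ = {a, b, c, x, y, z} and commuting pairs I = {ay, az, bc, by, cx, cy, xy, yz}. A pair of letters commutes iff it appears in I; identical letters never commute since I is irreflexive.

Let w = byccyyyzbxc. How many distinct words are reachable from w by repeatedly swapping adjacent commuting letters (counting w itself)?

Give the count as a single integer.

piece 0:b — minimal
piece 1:y — minimal
piece 2:c — minimal
piece 3:c rests on {2:c}
piece 4:y rests on {1:y}
piece 5:y rests on {4:y}
piece 6:y rests on {5:y}
piece 7:z rests on {0:b, 3:c}
piece 8:b rests on {7:z}
piece 9:x rests on {8:b}
piece 10:c rests on {7:z}
minimal pieces: {0:b, 1:y, 2:c}
ways to finish when only these pieces remain (= sum over removing one remaining piece with nothing left below it):
  1 left: {6}→1  {9}→1  {10}→1
  2 left: {5,6}→1  {6,9}→2  {6,10}→2  {8,9}→1  {9,10}→2
  3 left: {4,5,6}→1  {5,6,9}→3  {5,6,10}→3  {6,8,9}→3  {6,9,10}→6  {8,9,10}→3
  4 left: {1,4,5,6}→1  {4,5,6,9}→4  {4,5,6,10}→4  {5,6,8,9}→6  {5,6,9,10}→12  {6,8,9,10}→12  {7,8,9,10}→3
  5 left: {0,7,8,9,10}→3  {1,4,5,6,9}→5  {1,4,5,6,10}→5  {3,7,8,9,10}→3  {4,5,6,8,9}→10  {4,5,6,9,10}→20  {5,6,8,9,10}→30  {6,7,8,9,10}→15
  6 left: {0,3,7,8,9,10}→6  {0,6,7,8,9,10}→18  {1,4,5,6,8,9}→15  {1,4,5,6,9,10}→30  {2,3,7,8,9,10}→3  {3,6,7,8,9,10}→18  {4,5,6,8,9,10}→60  {5,6,7,8,9,10}→45
  7 left: {0,2,3,7,8,9,10}→9  {0,3,6,7,8,9,10}→42  {0,5,6,7,8,9,10}→63  {1,4,5,6,8,9,10}→105  {2,3,6,7,8,9,10}→21  {3,5,6,7,8,9,10}→63  {4,5,6,7,8,9,10}→105
  8 left: {0,2,3,6,7,8,9,10}→72  {0,3,5,6,7,8,9,10}→168  {0,4,5,6,7,8,9,10}→168  {1,4,5,6,7,8,9,10}→210  {2,3,5,6,7,8,9,10}→84  {3,4,5,6,7,8,9,10}→168
  9 left: {0,1,4,5,6,7,8,9,10}→378  {0,2,3,5,6,7,8,9,10}→324  {0,3,4,5,6,7,8,9,10}→504  {1,3,4,5,6,7,8,9,10}→378  {2,3,4,5,6,7,8,9,10}→252
  placing 0:b first → 630 extensions
  placing 1:y first → 1080 extensions
  placing 2:c first → 1260 extensions
total linear extensions = 2970

2970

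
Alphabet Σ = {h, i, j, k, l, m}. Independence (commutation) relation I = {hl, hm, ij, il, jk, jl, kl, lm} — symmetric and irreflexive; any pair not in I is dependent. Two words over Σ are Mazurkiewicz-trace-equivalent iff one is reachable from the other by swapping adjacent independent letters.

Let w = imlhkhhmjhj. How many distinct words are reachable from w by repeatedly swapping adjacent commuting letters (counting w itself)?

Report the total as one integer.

66

drop 0:i onto floor
drop 1:m onto {0:i}
drop 2:l onto floor
drop 3:h onto {0:i}
drop 4:k onto {1:m, 3:h}
drop 5:h onto {4:k}
drop 6:h onto {5:h}
drop 7:m onto {4:k}
drop 8:j onto {6:h, 7:m}
drop 9:h onto {8:j}
drop 10:j onto {9:h}
ground layer = {0:i, 2:l}
drop-orders for the pieces not yet dropped (sum over which currently-grounded one goes next):
  1 to go: {2} 1  {10} 1
  2 to go: {2,10} 2  {9,10} 1
  3 to go: {2,9,10} 3  {8,9,10} 1
  4 to go: {2,8,9,10} 4  {6,8,9,10} 1  {7,8,9,10} 1
  5 to go: {2,6,8,9,10} 5  {2,7,8,9,10} 5  {5,6,8,9,10} 1  {6,7,8,9,10} 2
  6 to go: {2,5,6,8,9,10} 6  {2,6,7,8,9,10} 12  {5,6,7,8,9,10} 3
  7 to go: {2,5,6,7,8,9,10} 21  {4,5,6,7,8,9,10} 3
  8 to go: {1,4,5,6,7,8,9,10} 3  {2,4,5,6,7,8,9,10} 24  {3,4,5,6,7,8,9,10} 3
  9 to go: {1,2,4,5,6,7,8,9,10} 27  {1,3,4,5,6,7,8,9,10} 6  {2,3,4,5,6,7,8,9,10} 27
  if 0:i drops first: 60 orders
  if 2:l drops first: 6 orders
heap linearizations: 66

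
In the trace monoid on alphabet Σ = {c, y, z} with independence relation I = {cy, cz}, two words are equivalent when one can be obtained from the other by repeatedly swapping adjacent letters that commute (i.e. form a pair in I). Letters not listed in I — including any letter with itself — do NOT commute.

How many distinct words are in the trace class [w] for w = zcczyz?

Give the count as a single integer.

15

piece 0:z — minimal
piece 1:c — minimal
piece 2:c rests on {1:c}
piece 3:z rests on {0:z}
piece 4:y rests on {3:z}
piece 5:z rests on {4:y}
minimal pieces: {0:z, 1:c}
ways to finish when only these pieces remain (= sum over removing one remaining piece with nothing left below it):
  1 left: {2}→1  {5}→1
  2 left: {1,2}→1  {2,5}→2  {4,5}→1
  3 left: {1,2,5}→3  {2,4,5}→3  {3,4,5}→1
  4 left: {0,3,4,5}→1  {1,2,4,5}→6  {2,3,4,5}→4
  placing 0:z first → 10 extensions
  placing 1:c first → 5 extensions
total linear extensions = 15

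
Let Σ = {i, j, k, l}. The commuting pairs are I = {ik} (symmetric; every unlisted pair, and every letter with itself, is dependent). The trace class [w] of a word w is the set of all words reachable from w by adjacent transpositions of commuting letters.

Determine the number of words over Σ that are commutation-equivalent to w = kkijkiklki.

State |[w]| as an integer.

18

piece 0:k — minimal
piece 1:k rests on {0:k}
piece 2:i — minimal
piece 3:j rests on {1:k, 2:i}
piece 4:k rests on {3:j}
piece 5:i rests on {3:j}
piece 6:k rests on {4:k}
piece 7:l rests on {5:i, 6:k}
piece 8:k rests on {7:l}
piece 9:i rests on {7:l}
minimal pieces: {0:k, 2:i}
ways to finish when only these pieces remain (= sum over removing one remaining piece with nothing left below it):
  1 left: {8}→1  {9}→1
  2 left: {8,9}→2
  3 left: {7,8,9}→2
  4 left: {5,7,8,9}→2  {6,7,8,9}→2
  5 left: {4,6,7,8,9}→2  {5,6,7,8,9}→4
  6 left: {4,5,6,7,8,9}→6
  7 left: {3,4,5,6,7,8,9}→6
  8 left: {1,3,4,5,6,7,8,9}→6  {2,3,4,5,6,7,8,9}→6
  placing 0:k first → 12 extensions
  placing 2:i first → 6 extensions
total linear extensions = 18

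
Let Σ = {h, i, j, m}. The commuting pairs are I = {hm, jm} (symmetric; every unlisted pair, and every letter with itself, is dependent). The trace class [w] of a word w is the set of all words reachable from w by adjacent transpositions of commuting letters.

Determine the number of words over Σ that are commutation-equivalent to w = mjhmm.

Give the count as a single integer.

0(m) covers ∅
1(j) covers ∅
2(h) covers 1:j
3(m) covers 0:m
4(m) covers 3:m
floor of heap: 0:m, 1:j
completions by unplaced set U, small U first (add the entries for U minus each lowest piece of U):
  |U|=1: {2}:1  {4}:1
  |U|=2: {1,2}:1  {2,4}:2  {3,4}:1
  |U|=3: {0,3,4}:1  {1,2,4}:3  {2,3,4}:3
  start at 0(m): 6
  start at 1(j): 4
sum over floor = 10

10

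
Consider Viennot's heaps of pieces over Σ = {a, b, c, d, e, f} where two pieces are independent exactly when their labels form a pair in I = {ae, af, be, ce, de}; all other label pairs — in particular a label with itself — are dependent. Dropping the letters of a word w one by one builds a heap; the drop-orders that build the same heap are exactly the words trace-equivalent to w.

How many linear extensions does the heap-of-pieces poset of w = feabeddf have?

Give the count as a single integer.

#0=f has no predecessor
#1=e depends on [0:f]
#2=a has no predecessor
#3=b depends on [0:f, 2:a]
#4=e depends on [1:e]
#5=d depends on [3:b]
#6=d depends on [5:d]
#7=f depends on [4:e, 6:d]
sources: [0:f, 2:a]
N(rest) = Σ N(rest − s) over sources s of rest; N(one piece) = 1:
  size 1 → [7]=1
  size 2 → [4,7]=1  [6,7]=1
  size 3 → [1,4,7]=1  [4,6,7]=2  [5,6,7]=1
  size 4 → [1,4,6,7]=3  [3,5,6,7]=1  [4,5,6,7]=3
  size 5 → [1,4,5,6,7]=6  [2,3,5,6,7]=1  [3,4,5,6,7]=4
  size 6 → [1,3,4,5,6,7]=10  [2,3,4,5,6,7]=5
  first=0(f) contributes 15
  first=2(a) contributes 10
|[w]| = 25

25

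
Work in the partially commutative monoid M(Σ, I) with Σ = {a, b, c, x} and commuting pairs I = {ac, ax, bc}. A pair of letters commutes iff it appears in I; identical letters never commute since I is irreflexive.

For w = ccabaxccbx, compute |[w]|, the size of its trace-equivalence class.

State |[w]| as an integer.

66

piece 0:c — minimal
piece 1:c rests on {0:c}
piece 2:a — minimal
piece 3:b rests on {2:a}
piece 4:a rests on {3:b}
piece 5:x rests on {1:c, 3:b}
piece 6:c rests on {5:x}
piece 7:c rests on {6:c}
piece 8:b rests on {4:a, 5:x}
piece 9:x rests on {7:c, 8:b}
minimal pieces: {0:c, 2:a}
ways to finish when only these pieces remain (= sum over removing one remaining piece with nothing left below it):
  1 left: {9}→1
  2 left: {7,9}→1  {8,9}→1
  3 left: {4,8,9}→1  {6,7,9}→1  {7,8,9}→2
  4 left: {4,7,8,9}→3  {6,7,8,9}→3
  5 left: {4,6,7,8,9}→6  {5,6,7,8,9}→3
  6 left: {1,5,6,7,8,9}→3  {4,5,6,7,8,9}→9
  7 left: {0,1,5,6,7,8,9}→3  {1,4,5,6,7,8,9}→12  {3,4,5,6,7,8,9}→9
  8 left: {0,1,4,5,6,7,8,9}→15  {1,3,4,5,6,7,8,9}→21  {2,3,4,5,6,7,8,9}→9
  placing 0:c first → 30 extensions
  placing 2:a first → 36 extensions
total linear extensions = 66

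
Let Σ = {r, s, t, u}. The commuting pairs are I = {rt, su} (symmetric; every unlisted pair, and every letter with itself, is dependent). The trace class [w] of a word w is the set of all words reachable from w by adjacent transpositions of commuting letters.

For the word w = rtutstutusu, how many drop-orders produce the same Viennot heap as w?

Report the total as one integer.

#0=r has no predecessor
#1=t has no predecessor
#2=u depends on [0:r, 1:t]
#3=t depends on [2:u]
#4=s depends on [3:t]
#5=t depends on [4:s]
#6=u depends on [5:t]
#7=t depends on [6:u]
#8=u depends on [7:t]
#9=s depends on [7:t]
#10=u depends on [8:u]
sources: [0:r, 1:t]
N(rest) = Σ N(rest − s) over sources s of rest; N(one piece) = 1:
  size 1 → [9]=1  [10]=1
  size 2 → [8,10]=1  [9,10]=2
  size 3 → [8,9,10]=3
  size 4 → [7,8,9,10]=3
  size 5 → [6,7,8,9,10]=3
  size 6 → [5,6,7,8,9,10]=3
  size 7 → [4,5,6,7,8,9,10]=3
  size 8 → [3,4,5,6,7,8,9,10]=3
  size 9 → [2,3,4,5,6,7,8,9,10]=3
  first=0(r) contributes 3
  first=1(t) contributes 3
|[w]| = 6

6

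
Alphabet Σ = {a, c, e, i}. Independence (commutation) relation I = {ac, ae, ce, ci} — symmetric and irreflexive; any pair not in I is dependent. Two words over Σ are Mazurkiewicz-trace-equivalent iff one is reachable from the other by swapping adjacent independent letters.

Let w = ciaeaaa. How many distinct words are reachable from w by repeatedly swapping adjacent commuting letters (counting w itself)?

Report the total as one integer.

35

drop 0:c onto floor
drop 1:i onto floor
drop 2:a onto {1:i}
drop 3:e onto {1:i}
drop 4:a onto {2:a}
drop 5:a onto {4:a}
drop 6:a onto {5:a}
ground layer = {0:c, 1:i}
drop-orders for the pieces not yet dropped (sum over which currently-grounded one goes next):
  1 to go: {0} 1  {3} 1  {6} 1
  2 to go: {0,3} 2  {0,6} 2  {3,6} 2  {5,6} 1
  3 to go: {0,3,6} 6  {0,5,6} 3  {3,5,6} 3  {4,5,6} 1
  4 to go: {0,3,5,6} 12  {0,4,5,6} 4  {2,4,5,6} 1  {3,4,5,6} 4
  5 to go: {0,2,4,5,6} 5  {0,3,4,5,6} 20  {2,3,4,5,6} 5
  if 0:c drops first: 5 orders
  if 1:i drops first: 30 orders
heap linearizations: 35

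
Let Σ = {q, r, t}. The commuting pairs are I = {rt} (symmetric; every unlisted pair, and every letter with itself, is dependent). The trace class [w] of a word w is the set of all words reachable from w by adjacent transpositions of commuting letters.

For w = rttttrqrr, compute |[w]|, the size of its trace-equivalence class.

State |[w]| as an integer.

15

0(r) covers ∅
1(t) covers ∅
2(t) covers 1:t
3(t) covers 2:t
4(t) covers 3:t
5(r) covers 0:r
6(q) covers 4:t, 5:r
7(r) covers 6:q
8(r) covers 7:r
floor of heap: 0:r, 1:t
completions by unplaced set U, small U first (add the entries for U minus each lowest piece of U):
  |U|=1: {8}:1
  |U|=2: {7,8}:1
  |U|=3: {6,7,8}:1
  |U|=4: {4,6,7,8}:1  {5,6,7,8}:1
  |U|=5: {0,5,6,7,8}:1  {3,4,6,7,8}:1  {4,5,6,7,8}:2
  |U|=6: {0,4,5,6,7,8}:3  {2,3,4,6,7,8}:1  {3,4,5,6,7,8}:3
  |U|=7: {0,3,4,5,6,7,8}:6  {1,2,3,4,6,7,8}:1  {2,3,4,5,6,7,8}:4
  start at 0(r): 5
  start at 1(t): 10
sum over floor = 15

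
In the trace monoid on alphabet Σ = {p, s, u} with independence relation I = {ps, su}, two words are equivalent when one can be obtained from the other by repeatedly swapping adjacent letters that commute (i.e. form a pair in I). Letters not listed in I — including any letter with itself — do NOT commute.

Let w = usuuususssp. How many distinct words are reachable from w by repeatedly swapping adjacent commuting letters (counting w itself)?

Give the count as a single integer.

piece 0:u — minimal
piece 1:s — minimal
piece 2:u rests on {0:u}
piece 3:u rests on {2:u}
piece 4:u rests on {3:u}
piece 5:s rests on {1:s}
piece 6:u rests on {4:u}
piece 7:s rests on {5:s}
piece 8:s rests on {7:s}
piece 9:s rests on {8:s}
piece 10:p rests on {6:u}
minimal pieces: {0:u, 1:s}
ways to finish when only these pieces remain (= sum over removing one remaining piece with nothing left below it):
  1 left: {9}→1  {10}→1
  2 left: {6,10}→1  {8,9}→1  {9,10}→2
  3 left: {4,6,10}→1  {6,9,10}→3  {7,8,9}→1  {8,9,10}→3
  4 left: {3,4,6,10}→1  {4,6,9,10}→4  {5,7,8,9}→1  {6,8,9,10}→6  {7,8,9,10}→4
  5 left: {1,5,7,8,9}→1  {2,3,4,6,10}→1  {3,4,6,9,10}→5  {4,6,8,9,10}→10  {5,7,8,9,10}→5  {6,7,8,9,10}→10
  6 left: {0,2,3,4,6,10}→1  {1,5,7,8,9,10}→6  {2,3,4,6,9,10}→6  {3,4,6,8,9,10}→15  {4,6,7,8,9,10}→20  {5,6,7,8,9,10}→15
  7 left: {0,2,3,4,6,9,10}→7  {1,5,6,7,8,9,10}→21  {2,3,4,6,8,9,10}→21  {3,4,6,7,8,9,10}→35  {4,5,6,7,8,9,10}→35
  8 left: {0,2,3,4,6,8,9,10}→28  {1,4,5,6,7,8,9,10}→56  {2,3,4,6,7,8,9,10}→56  {3,4,5,6,7,8,9,10}→70
  9 left: {0,2,3,4,6,7,8,9,10}→84  {1,3,4,5,6,7,8,9,10}→126  {2,3,4,5,6,7,8,9,10}→126
  placing 0:u first → 252 extensions
  placing 1:s first → 210 extensions
total linear extensions = 462

462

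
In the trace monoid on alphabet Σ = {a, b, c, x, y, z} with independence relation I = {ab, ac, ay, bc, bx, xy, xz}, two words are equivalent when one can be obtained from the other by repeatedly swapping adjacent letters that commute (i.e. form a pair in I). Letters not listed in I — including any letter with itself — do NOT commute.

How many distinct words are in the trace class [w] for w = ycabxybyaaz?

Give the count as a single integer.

235

#0=y has no predecessor
#1=c depends on [0:y]
#2=a has no predecessor
#3=b depends on [0:y]
#4=x depends on [1:c, 2:a]
#5=y depends on [1:c, 3:b]
#6=b depends on [5:y]
#7=y depends on [6:b]
#8=a depends on [4:x]
#9=a depends on [8:a]
#10=z depends on [7:y, 9:a]
sources: [0:y, 2:a]
N(rest) = Σ N(rest − s) over sources s of rest; N(one piece) = 1:
  size 1 → [10]=1
  size 2 → [7,10]=1  [9,10]=1
  size 3 → [6,7,10]=1  [7,9,10]=2  [8,9,10]=1
  size 4 → [4,8,9,10]=1  [5,6,7,10]=1  [6,7,9,10]=3  [7,8,9,10]=3
  size 5 → [2,4,8,9,10]=1  [3,5,6,7,10]=1  [4,7,8,9,10]=4  [5,6,7,9,10]=4  [6,7,8,9,10]=6
  size 6 → [2,4,7,8,9,10]=5  [3,5,6,7,9,10]=5  [4,6,7,8,9,10]=10  [5,6,7,8,9,10]=10
  size 7 → [2,4,6,7,8,9,10]=15  [3,5,6,7,8,9,10]=15  [4,5,6,7,8,9,10]=20
  size 8 → [1,4,5,6,7,8,9,10]=20  [2,4,5,6,7,8,9,10]=35  [3,4,5,6,7,8,9,10]=35
  size 9 → [1,2,4,5,6,7,8,9,10]=55  [1,3,4,5,6,7,8,9,10]=55  [2,3,4,5,6,7,8,9,10]=70
  first=0(y) contributes 180
  first=2(a) contributes 55
|[w]| = 235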